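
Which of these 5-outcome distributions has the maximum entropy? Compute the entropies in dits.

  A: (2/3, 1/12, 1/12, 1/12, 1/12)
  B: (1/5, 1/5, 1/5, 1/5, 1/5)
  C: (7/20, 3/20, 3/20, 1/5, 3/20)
B

For a discrete distribution over n outcomes, entropy is maximized by the uniform distribution.

Computing entropies:
H(A) = 0.4771 dits
H(B) = 0.6990 dits
H(C) = 0.6701 dits

The uniform distribution (where all probabilities equal 1/5) achieves the maximum entropy of log_10(5) = 0.6990 dits.

Distribution B has the highest entropy.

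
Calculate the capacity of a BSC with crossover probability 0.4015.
0.0282 bits

For a binary symmetric channel (BSC) with error probability p:
Capacity C = 1 - H(p) bits per symbol

where H(p) = -p log₂(p) - (1-p) log₂(1-p) is the binary entropy function.

H(0.4015) = 0.9718 bits
C = 1 - 0.9718 = 0.0282 bits per symbol

This means we can reliably transmit up to 0.0282 bits of information per channel use.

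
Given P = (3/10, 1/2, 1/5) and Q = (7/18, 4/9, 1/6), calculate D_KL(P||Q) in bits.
0.0253 bits

KL divergence: D_KL(P||Q) = Σ p(x) log(p(x)/q(x))

Computing term by term:
  x=0: 3/10 × log_2[(3/10)/(7/18)] = 3/10 × -0.3744 = -0.1123
  x=1: 1/2 × log_2[(1/2)/(4/9)] = 1/2 × 0.1699 = 0.0850
  x=2: 1/5 × log_2[(1/5)/(1/6)] = 1/5 × 0.2630 = 0.0526

D_KL(P||Q) = 0.0253 bits

Note: KL divergence is always non-negative and equals 0 iff P = Q.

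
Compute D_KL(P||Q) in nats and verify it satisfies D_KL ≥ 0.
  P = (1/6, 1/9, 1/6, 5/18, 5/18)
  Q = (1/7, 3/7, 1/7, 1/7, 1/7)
0.2708 nats

KL divergence satisfies the Gibbs inequality: D_KL(P||Q) ≥ 0 for all distributions P, Q.

D_KL(P||Q) = Σ p(x) log(p(x)/q(x))
Term by term:
  x=0: 1/6 × log_e[(1/6)/(1/7)] = 0.0257
  x=1: 1/9 × log_e[(1/9)/(3/7)] = -0.1500
  x=2: 1/6 × log_e[(1/6)/(1/7)] = 0.0257
  x=3: 5/18 × log_e[(5/18)/(1/7)] = 0.1847
  x=4: 5/18 × log_e[(5/18)/(1/7)] = 0.1847
D_KL(P||Q) = 0.2708 nats

D_KL(P||Q) = 0.2708 ≥ 0 ✓

This non-negativity is a fundamental property: relative entropy cannot be negative because it measures how different Q is from P.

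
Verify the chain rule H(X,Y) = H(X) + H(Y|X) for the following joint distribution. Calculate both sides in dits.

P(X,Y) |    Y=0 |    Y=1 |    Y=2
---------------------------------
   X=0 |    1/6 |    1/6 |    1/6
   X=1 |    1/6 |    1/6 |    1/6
H(X,Y) = 0.7782, H(X) = 0.3010, H(Y|X) = 0.4771 (all in dits)

Chain rule: H(X,Y) = H(X) + H(Y|X)

Left side — joint entropy directly:
H(X,Y) = -Σ p(x,y) log p(x,y) = 0.7782 dits

Right side — compute H(Y|X) from the conditional distributions:
P(X) = (1/2, 1/2), so H(X) = 0.3010 dits
H(Y|X) = Σ_x P(X=x) · H(Y|X=x):
  P(Y|X=0) = (1/3, 1/3, 1/3), H(Y|X=0) = 0.4771, weight P(X=0) = 1/2
  P(Y|X=1) = (1/3, 1/3, 1/3), H(Y|X=1) = 0.4771, weight P(X=1) = 1/2
H(Y|X) = 0.4771 dits

H(X) + H(Y|X) = 0.3010 + 0.4771 = 0.7782 dits

Both sides equal 0.7782 dits. ✓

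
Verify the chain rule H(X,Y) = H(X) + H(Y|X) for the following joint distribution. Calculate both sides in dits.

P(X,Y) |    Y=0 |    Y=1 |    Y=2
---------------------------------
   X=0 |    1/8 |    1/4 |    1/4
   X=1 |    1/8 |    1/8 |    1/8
H(X,Y) = 0.7526, H(X) = 0.2873, H(Y|X) = 0.4653 (all in dits)

Chain rule: H(X,Y) = H(X) + H(Y|X)

Left side — joint entropy directly:
H(X,Y) = -Σ p(x,y) log p(x,y) = 0.7526 dits

Right side — compute H(Y|X) from the conditional distributions:
P(X) = (5/8, 3/8), so H(X) = 0.2873 dits
H(Y|X) = Σ_x P(X=x) · H(Y|X=x):
  P(Y|X=0) = (1/5, 2/5, 2/5), H(Y|X=0) = 0.4581, weight P(X=0) = 5/8
  P(Y|X=1) = (1/3, 1/3, 1/3), H(Y|X=1) = 0.4771, weight P(X=1) = 3/8
H(Y|X) = 0.4653 dits

H(X) + H(Y|X) = 0.2873 + 0.4653 = 0.7526 dits

Both sides equal 0.7526 dits. ✓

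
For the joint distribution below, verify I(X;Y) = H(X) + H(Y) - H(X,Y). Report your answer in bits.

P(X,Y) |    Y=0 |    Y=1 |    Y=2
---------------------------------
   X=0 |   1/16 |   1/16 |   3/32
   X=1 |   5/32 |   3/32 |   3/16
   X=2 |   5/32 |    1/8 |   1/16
I(X;Y) = 0.0509 bits

Mutual information has multiple equivalent forms:
- I(X;Y) = H(X) - H(X|Y)
- I(X;Y) = H(Y) - H(Y|X)
- I(X;Y) = H(X) + H(Y) - H(X,Y)

Computing all quantities:
H(X) = 1.5310, H(Y) = 1.5749, H(X,Y) = 3.0550
H(X|Y) = 1.4801, H(Y|X) = 1.5240

Verification:
H(X) - H(X|Y) = 1.5310 - 1.4801 = 0.0509
H(Y) - H(Y|X) = 1.5749 - 1.5240 = 0.0509
H(X) + H(Y) - H(X,Y) = 1.5310 + 1.5749 - 3.0550 = 0.0509

All forms give I(X;Y) = 0.0509 bits. ✓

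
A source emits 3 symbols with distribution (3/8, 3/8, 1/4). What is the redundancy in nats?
0.0164 nats

Redundancy measures how far a source is from maximum entropy:
R = H_max - H(X)

Maximum entropy for 3 symbols: H_max = log_e(3) = 1.0986 nats
Actual entropy: H(X) = 1.0822 nats
Redundancy: R = 1.0986 - 1.0822 = 0.0164 nats

This redundancy represents potential for compression: the source could be compressed by 0.0164 nats per symbol.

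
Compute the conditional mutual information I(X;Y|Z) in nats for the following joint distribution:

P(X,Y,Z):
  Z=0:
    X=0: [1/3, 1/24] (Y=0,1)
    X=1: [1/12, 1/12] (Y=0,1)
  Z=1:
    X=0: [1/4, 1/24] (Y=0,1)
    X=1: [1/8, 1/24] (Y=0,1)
0.0502 nats

Conditional mutual information: I(X;Y|Z) = H(X|Z) + H(Y|Z) - H(X,Y|Z)

H(Z) = 0.6897
H(X,Z) = 1.3244 → H(X|Z) = 0.6348
H(Y,Z) = 1.1996 → H(Y|Z) = 0.5099
H(X,Y,Z) = 1.7841 → H(X,Y|Z) = 1.0944

I(X;Y|Z) = 0.6348 + 0.5099 - 1.0944 = 0.0502 nats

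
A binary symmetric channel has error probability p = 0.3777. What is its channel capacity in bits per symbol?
0.0436 bits

For a binary symmetric channel (BSC) with error probability p:
Capacity C = 1 - H(p) bits per symbol

where H(p) = -p log₂(p) - (1-p) log₂(1-p) is the binary entropy function.

H(0.3777) = 0.9564 bits
C = 1 - 0.9564 = 0.0436 bits per symbol

This means we can reliably transmit up to 0.0436 bits of information per channel use.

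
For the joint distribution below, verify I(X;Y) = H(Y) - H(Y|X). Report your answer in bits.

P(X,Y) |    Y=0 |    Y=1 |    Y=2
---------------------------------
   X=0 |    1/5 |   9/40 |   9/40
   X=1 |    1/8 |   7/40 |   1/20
I(X;Y) = 0.0381 bits

Mutual information has multiple equivalent forms:
- I(X;Y) = H(X) - H(X|Y)
- I(X;Y) = H(Y) - H(Y|X)
- I(X;Y) = H(X) + H(Y) - H(X,Y)

Computing all quantities:
H(X) = 0.9341, H(Y) = 1.5679, H(X,Y) = 2.4639
H(X|Y) = 0.8960, H(Y|X) = 1.5299

Verification:
H(X) - H(X|Y) = 0.9341 - 0.8960 = 0.0381
H(Y) - H(Y|X) = 1.5679 - 1.5299 = 0.0381
H(X) + H(Y) - H(X,Y) = 0.9341 + 1.5679 - 2.4639 = 0.0381

All forms give I(X;Y) = 0.0381 bits. ✓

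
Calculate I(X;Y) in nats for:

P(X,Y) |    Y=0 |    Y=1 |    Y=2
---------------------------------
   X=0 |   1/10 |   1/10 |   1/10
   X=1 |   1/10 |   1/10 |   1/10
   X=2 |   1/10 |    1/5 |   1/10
0.0138 nats

Mutual information: I(X;Y) = H(X) + H(Y) - H(X,Y)

Marginals:
P(X) = (3/10, 3/10, 2/5), H(X) = 1.0889 nats
P(Y) = (3/10, 2/5, 3/10), H(Y) = 1.0889 nats

Joint entropy: H(X,Y) = 2.1640 nats

I(X;Y) = 1.0889 + 1.0889 - 2.1640 = 0.0138 nats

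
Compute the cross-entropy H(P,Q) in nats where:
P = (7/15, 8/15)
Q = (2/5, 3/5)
0.7000 nats

Cross-entropy: H(P,Q) = -Σ p(x) log q(x)

Alternatively: H(P,Q) = H(P) + D_KL(P||Q)
H(P) = 0.6909 nats
D_KL(P||Q) = 0.0091 nats

H(P,Q) = 0.6909 + 0.0091 = 0.7000 nats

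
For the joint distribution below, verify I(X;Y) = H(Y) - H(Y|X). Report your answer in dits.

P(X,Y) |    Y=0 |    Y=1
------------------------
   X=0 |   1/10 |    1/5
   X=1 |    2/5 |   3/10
I(X;Y) = 0.0105 dits

Mutual information has multiple equivalent forms:
- I(X;Y) = H(X) - H(X|Y)
- I(X;Y) = H(Y) - H(Y|X)
- I(X;Y) = H(X) + H(Y) - H(X,Y)

Computing all quantities:
H(X) = 0.2653, H(Y) = 0.3010, H(X,Y) = 0.5558
H(X|Y) = 0.2548, H(Y|X) = 0.2905

Verification:
H(X) - H(X|Y) = 0.2653 - 0.2548 = 0.0105
H(Y) - H(Y|X) = 0.3010 - 0.2905 = 0.0105
H(X) + H(Y) - H(X,Y) = 0.2653 + 0.3010 - 0.5558 = 0.0105

All forms give I(X;Y) = 0.0105 dits. ✓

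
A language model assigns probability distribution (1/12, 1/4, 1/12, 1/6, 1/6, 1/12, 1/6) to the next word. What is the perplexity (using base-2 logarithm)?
6.4474

Perplexity is 2^H (or exp(H) for natural log).

First, H = -Σ p log p = 2.6887 bits
Perplexity = 2^2.6887 = 6.4474

Interpretation: The model's uncertainty is equivalent to choosing uniformly among 6.4 options.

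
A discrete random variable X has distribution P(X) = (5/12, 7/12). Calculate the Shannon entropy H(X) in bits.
0.9799 bits

Shannon entropy is H(X) = -Σ p(x) log p(x).

For P = (5/12, 7/12):
H = -5/12 × log_2(5/12) -7/12 × log_2(7/12)
H = 0.9799 bits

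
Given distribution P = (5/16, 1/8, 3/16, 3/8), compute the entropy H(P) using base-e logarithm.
1.3051 nats

Shannon entropy is H(X) = -Σ p(x) log p(x).

For P = (5/16, 1/8, 3/16, 3/8):
H = -5/16 × log_e(5/16) -1/8 × log_e(1/8) -3/16 × log_e(3/16) -3/8 × log_e(3/8)
H = 1.3051 nats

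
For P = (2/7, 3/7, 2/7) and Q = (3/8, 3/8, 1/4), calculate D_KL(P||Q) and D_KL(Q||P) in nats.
D_KL(P||Q) = 0.0177, D_KL(Q||P) = 0.0185

KL divergence is not symmetric: D_KL(P||Q) ≠ D_KL(Q||P) in general.

D_KL(P||Q) = 0.0177 nats
D_KL(Q||P) = 0.0185 nats

No, they are not equal!

This asymmetry is why KL divergence is not a true distance metric.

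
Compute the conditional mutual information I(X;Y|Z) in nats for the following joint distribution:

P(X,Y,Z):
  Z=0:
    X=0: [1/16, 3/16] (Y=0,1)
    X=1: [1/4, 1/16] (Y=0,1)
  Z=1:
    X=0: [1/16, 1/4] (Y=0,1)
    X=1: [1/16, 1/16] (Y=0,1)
0.1082 nats

Conditional mutual information: I(X;Y|Z) = H(X|Z) + H(Y|Z) - H(X,Y|Z)

H(Z) = 0.6853
H(X,Z) = 1.3335 → H(X|Z) = 0.6482
H(Y,Z) = 1.3335 → H(Y|Z) = 0.6482
H(X,Y,Z) = 1.8735 → H(X,Y|Z) = 1.1881

I(X;Y|Z) = 0.6482 + 0.6482 - 1.1881 = 0.1082 nats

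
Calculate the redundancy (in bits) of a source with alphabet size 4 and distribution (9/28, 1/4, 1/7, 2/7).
0.0562 bits

Redundancy measures how far a source is from maximum entropy:
R = H_max - H(X)

Maximum entropy for 4 symbols: H_max = log_2(4) = 2.0000 bits
Actual entropy: H(X) = 1.9438 bits
Redundancy: R = 2.0000 - 1.9438 = 0.0562 bits

This redundancy represents potential for compression: the source could be compressed by 0.0562 bits per symbol.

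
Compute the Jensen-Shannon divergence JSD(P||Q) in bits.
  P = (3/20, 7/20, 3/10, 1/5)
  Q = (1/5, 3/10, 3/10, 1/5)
0.0040 bits

Jensen-Shannon divergence is:
JSD(P||Q) = 0.5 × D_KL(P||M) + 0.5 × D_KL(Q||M)
where M = 0.5 × (P + Q) is the mixture distribution.

M = 0.5 × (3/20, 7/20, 3/10, 1/5) + 0.5 × (1/5, 3/10, 3/10, 1/5) = (7/40, 13/40, 3/10, 1/5)

D_KL(P||M) = 0.0041 bits
D_KL(Q||M) = 0.0039 bits

JSD(P||Q) = 0.5 × 0.0041 + 0.5 × 0.0039 = 0.0040 bits

Unlike KL divergence, JSD is symmetric and bounded: 0 ≤ JSD ≤ log(2).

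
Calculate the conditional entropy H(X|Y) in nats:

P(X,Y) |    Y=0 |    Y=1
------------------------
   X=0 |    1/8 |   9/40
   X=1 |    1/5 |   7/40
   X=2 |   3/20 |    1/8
1.0751 nats

Using the chain rule: H(X|Y) = H(X,Y) - H(Y)

First, compute H(X,Y) = 1.7670 nats

Marginal P(Y) = (19/40, 21/40)
H(Y) = 0.6919 nats

H(X|Y) = H(X,Y) - H(Y) = 1.7670 - 0.6919 = 1.0751 nats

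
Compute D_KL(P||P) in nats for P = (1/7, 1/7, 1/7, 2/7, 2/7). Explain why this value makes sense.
0.0000 nats

KL divergence satisfies the Gibbs inequality: D_KL(P||Q) ≥ 0 for all distributions P, Q.

D_KL(P||Q) = Σ p(x) log(p(x)/q(x))
Each term is p(x) × log_e(p(x)/p(x)) = p(x) × log_e(1) = 0, so the sum is 0.
D_KL(P||Q) = 0.0000 nats

When P = Q, the KL divergence is exactly 0, as there is no 'divergence' between identical distributions.

This non-negativity is a fundamental property: relative entropy cannot be negative because it measures how different Q is from P.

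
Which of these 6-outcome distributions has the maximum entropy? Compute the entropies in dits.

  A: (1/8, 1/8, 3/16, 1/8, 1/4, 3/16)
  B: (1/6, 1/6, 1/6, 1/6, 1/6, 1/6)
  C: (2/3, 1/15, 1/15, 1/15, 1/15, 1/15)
B

For a discrete distribution over n outcomes, entropy is maximized by the uniform distribution.

Computing entropies:
H(A) = 0.7618 dits
H(B) = 0.7782 dits
H(C) = 0.5094 dits

The uniform distribution (where all probabilities equal 1/6) achieves the maximum entropy of log_10(6) = 0.7782 dits.

Distribution B has the highest entropy.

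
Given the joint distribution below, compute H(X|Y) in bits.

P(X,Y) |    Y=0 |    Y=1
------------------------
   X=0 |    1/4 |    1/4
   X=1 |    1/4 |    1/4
1.0000 bits

Using the chain rule: H(X|Y) = H(X,Y) - H(Y)

First, compute H(X,Y) = 2.0000 bits

Marginal P(Y) = (1/2, 1/2)
H(Y) = 1.0000 bits

H(X|Y) = H(X,Y) - H(Y) = 2.0000 - 1.0000 = 1.0000 bits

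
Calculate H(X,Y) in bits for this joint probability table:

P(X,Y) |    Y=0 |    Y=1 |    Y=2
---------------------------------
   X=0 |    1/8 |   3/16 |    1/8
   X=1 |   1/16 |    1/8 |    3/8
2.3585 bits

Joint entropy is H(X,Y) = -Σ_{x,y} p(x,y) log p(x,y).

Summing over all non-zero entries:
H(X,Y) = -[1/8·log_2(1/8) + 3/16·log_2(3/16) + 1/8·log_2(1/8) + 1/16·log_2(1/16) + 1/8·log_2(1/8) + 3/8·log_2(3/8)]
H(X,Y) = 2.3585 bits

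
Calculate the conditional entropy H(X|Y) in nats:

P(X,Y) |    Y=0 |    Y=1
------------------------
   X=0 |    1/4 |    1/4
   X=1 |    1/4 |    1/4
0.6931 nats

Using the chain rule: H(X|Y) = H(X,Y) - H(Y)

First, compute H(X,Y) = 1.3863 nats

Marginal P(Y) = (1/2, 1/2)
H(Y) = 0.6931 nats

H(X|Y) = H(X,Y) - H(Y) = 1.3863 - 0.6931 = 0.6931 nats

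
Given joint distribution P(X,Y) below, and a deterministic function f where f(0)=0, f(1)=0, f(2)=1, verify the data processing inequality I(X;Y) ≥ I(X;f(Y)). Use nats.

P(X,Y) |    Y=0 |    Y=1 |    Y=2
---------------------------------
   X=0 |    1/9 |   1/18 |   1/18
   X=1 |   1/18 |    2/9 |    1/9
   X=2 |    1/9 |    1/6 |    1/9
I(X;Y) = 0.0497, I(X;f(Y)) = 0.0006, inequality holds: 0.0497 ≥ 0.0006

Data Processing Inequality: For any Markov chain X → Y → Z, we have I(X;Y) ≥ I(X;Z).

Here Z = f(Y) is a deterministic function of Y, forming X → Y → Z.

Original I(X;Y) = 0.0497 nats

After applying f:
P(X,Z) where Z=f(Y):
- P(X,Z=0) = P(X,Y=0) + P(X,Y=1)
- P(X,Z=1) = P(X,Y=2)

I(X;Z) = I(X;f(Y)) = 0.0006 nats

Verification: 0.0497 ≥ 0.0006 ✓

Information cannot be created by processing; the function f can only lose information about X.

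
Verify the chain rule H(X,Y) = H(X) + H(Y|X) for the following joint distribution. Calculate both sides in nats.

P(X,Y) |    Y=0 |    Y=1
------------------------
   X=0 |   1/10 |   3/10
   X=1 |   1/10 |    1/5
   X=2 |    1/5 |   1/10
H(X,Y) = 1.6957, H(X) = 1.0889, H(Y|X) = 0.6068 (all in nats)

Chain rule: H(X,Y) = H(X) + H(Y|X)

Left side — joint entropy directly:
H(X,Y) = -Σ p(x,y) log p(x,y) = 1.6957 nats

Right side — compute H(Y|X) from the conditional distributions:
P(X) = (2/5, 3/10, 3/10), so H(X) = 1.0889 nats
H(Y|X) = Σ_x P(X=x) · H(Y|X=x):
  P(Y|X=0) = (1/4, 3/4), H(Y|X=0) = 0.5623, weight P(X=0) = 2/5
  P(Y|X=1) = (1/3, 2/3), H(Y|X=1) = 0.6365, weight P(X=1) = 3/10
  P(Y|X=2) = (2/3, 1/3), H(Y|X=2) = 0.6365, weight P(X=2) = 3/10
H(Y|X) = 0.6068 nats

H(X) + H(Y|X) = 1.0889 + 0.6068 = 1.6957 nats

Both sides equal 1.6957 nats. ✓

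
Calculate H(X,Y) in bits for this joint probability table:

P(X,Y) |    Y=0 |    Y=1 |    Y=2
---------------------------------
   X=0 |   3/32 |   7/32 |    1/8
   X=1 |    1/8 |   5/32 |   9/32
2.4830 bits

Joint entropy is H(X,Y) = -Σ_{x,y} p(x,y) log p(x,y).

Summing over all non-zero entries:
H(X,Y) = -[3/32·log_2(3/32) + 7/32·log_2(7/32) + 1/8·log_2(1/8) + 1/8·log_2(1/8) + 5/32·log_2(5/32) + 9/32·log_2(9/32)]
H(X,Y) = 2.4830 bits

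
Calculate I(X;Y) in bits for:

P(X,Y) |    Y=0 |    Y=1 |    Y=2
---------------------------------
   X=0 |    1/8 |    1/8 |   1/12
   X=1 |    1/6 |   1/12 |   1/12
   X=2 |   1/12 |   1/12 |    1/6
0.0570 bits

Mutual information: I(X;Y) = H(X) + H(Y) - H(X,Y)

Marginals:
P(X) = (1/3, 1/3, 1/3), H(X) = 1.5850 bits
P(Y) = (3/8, 7/24, 1/3), H(Y) = 1.5774 bits

Joint entropy: H(X,Y) = 3.1054 bits

I(X;Y) = 1.5850 + 1.5774 - 3.1054 = 0.0570 bits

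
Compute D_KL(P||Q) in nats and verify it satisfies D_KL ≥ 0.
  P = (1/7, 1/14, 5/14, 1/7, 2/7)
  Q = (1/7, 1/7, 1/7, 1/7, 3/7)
0.1619 nats

KL divergence satisfies the Gibbs inequality: D_KL(P||Q) ≥ 0 for all distributions P, Q.

D_KL(P||Q) = Σ p(x) log(p(x)/q(x))
Term by term:
  x=0: 1/7 × log_e[(1/7)/(1/7)] = 0.0000
  x=1: 1/14 × log_e[(1/14)/(1/7)] = -0.0495
  x=2: 5/14 × log_e[(5/14)/(1/7)] = 0.3272
  x=3: 1/7 × log_e[(1/7)/(1/7)] = 0.0000
  x=4: 2/7 × log_e[(2/7)/(3/7)] = -0.1158
D_KL(P||Q) = 0.1619 nats

D_KL(P||Q) = 0.1619 ≥ 0 ✓

This non-negativity is a fundamental property: relative entropy cannot be negative because it measures how different Q is from P.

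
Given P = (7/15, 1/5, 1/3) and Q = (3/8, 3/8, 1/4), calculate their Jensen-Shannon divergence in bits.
0.0274 bits

Jensen-Shannon divergence is:
JSD(P||Q) = 0.5 × D_KL(P||M) + 0.5 × D_KL(Q||M)
where M = 0.5 × (P + Q) is the mixture distribution.

M = 0.5 × (7/15, 1/5, 1/3) + 0.5 × (3/8, 3/8, 1/4) = (0.420833, 0.2875, 7/24)

D_KL(P||M) = 0.0291 bits
D_KL(Q||M) = 0.0258 bits

JSD(P||Q) = 0.5 × 0.0291 + 0.5 × 0.0258 = 0.0274 bits

Unlike KL divergence, JSD is symmetric and bounded: 0 ≤ JSD ≤ log(2).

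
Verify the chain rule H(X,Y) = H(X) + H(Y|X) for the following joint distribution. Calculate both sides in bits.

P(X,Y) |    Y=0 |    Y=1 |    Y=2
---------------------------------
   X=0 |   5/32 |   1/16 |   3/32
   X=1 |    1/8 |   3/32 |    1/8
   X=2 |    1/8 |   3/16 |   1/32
H(X,Y) = 3.0428, H(X) = 1.5835, H(Y|X) = 1.4593 (all in bits)

Chain rule: H(X,Y) = H(X) + H(Y|X)

Left side — joint entropy directly:
H(X,Y) = -Σ p(x,y) log p(x,y) = 3.0428 bits

Right side — compute H(Y|X) from the conditional distributions:
P(X) = (5/16, 11/32, 11/32), so H(X) = 1.5835 bits
H(Y|X) = Σ_x P(X=x) · H(Y|X=x):
  P(Y|X=0) = (1/2, 1/5, 3/10), H(Y|X=0) = 1.4855, weight P(X=0) = 5/16
  P(Y|X=1) = (4/11, 3/11, 4/11), H(Y|X=1) = 1.5726, weight P(X=1) = 11/32
  P(Y|X=2) = (4/11, 6/11, 1/11), H(Y|X=2) = 1.3222, weight P(X=2) = 11/32
H(Y|X) = 1.4593 bits

H(X) + H(Y|X) = 1.5835 + 1.4593 = 3.0428 bits

Both sides equal 3.0428 bits. ✓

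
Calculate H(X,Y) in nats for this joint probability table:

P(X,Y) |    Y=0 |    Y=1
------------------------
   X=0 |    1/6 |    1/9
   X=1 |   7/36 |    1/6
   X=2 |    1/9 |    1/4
1.7505 nats

Joint entropy is H(X,Y) = -Σ_{x,y} p(x,y) log p(x,y).

Summing over all non-zero entries:
H(X,Y) = -[1/6·log_e(1/6) + 1/9·log_e(1/9) + 7/36·log_e(7/36) + 1/6·log_e(1/6) + 1/9·log_e(1/9) + 1/4·log_e(1/4)]
H(X,Y) = 1.7505 nats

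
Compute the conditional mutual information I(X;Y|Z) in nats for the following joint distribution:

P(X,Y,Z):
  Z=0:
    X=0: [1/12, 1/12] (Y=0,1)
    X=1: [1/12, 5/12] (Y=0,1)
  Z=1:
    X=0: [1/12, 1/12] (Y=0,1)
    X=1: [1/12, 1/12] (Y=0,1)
0.0341 nats

Conditional mutual information: I(X;Y|Z) = H(X|Z) + H(Y|Z) - H(X,Y|Z)

H(Z) = 0.6365
H(X,Z) = 1.2425 → H(X|Z) = 0.6059
H(Y,Z) = 1.2425 → H(Y|Z) = 0.6059
H(X,Y,Z) = 1.8143 → H(X,Y|Z) = 1.1778

I(X;Y|Z) = 0.6059 + 0.6059 - 1.1778 = 0.0341 nats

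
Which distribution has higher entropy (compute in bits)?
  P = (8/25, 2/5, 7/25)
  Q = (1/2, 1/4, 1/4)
P

Computing entropies in bits:
H(P) = 1.5690
H(Q) = 1.5000

Distribution P has higher entropy.

Intuition: The distribution closer to uniform (more spread out) has higher entropy.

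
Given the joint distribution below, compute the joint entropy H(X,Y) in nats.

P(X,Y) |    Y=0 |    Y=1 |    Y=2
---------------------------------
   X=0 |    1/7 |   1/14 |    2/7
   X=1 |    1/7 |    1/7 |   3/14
1.7105 nats

Joint entropy is H(X,Y) = -Σ_{x,y} p(x,y) log p(x,y).

Summing over all non-zero entries:
H(X,Y) = -[1/7·log_e(1/7) + 1/14·log_e(1/14) + 2/7·log_e(2/7) + 1/7·log_e(1/7) + 1/7·log_e(1/7) + 3/14·log_e(3/14)]
H(X,Y) = 1.7105 nats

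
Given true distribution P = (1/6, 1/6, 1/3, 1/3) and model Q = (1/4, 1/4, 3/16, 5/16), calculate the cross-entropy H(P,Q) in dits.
0.6114 dits

Cross-entropy: H(P,Q) = -Σ p(x) log q(x)

Alternatively: H(P,Q) = H(P) + D_KL(P||Q)
H(P) = 0.5775 dits
D_KL(P||Q) = 0.0339 dits

H(P,Q) = 0.5775 + 0.0339 = 0.6114 dits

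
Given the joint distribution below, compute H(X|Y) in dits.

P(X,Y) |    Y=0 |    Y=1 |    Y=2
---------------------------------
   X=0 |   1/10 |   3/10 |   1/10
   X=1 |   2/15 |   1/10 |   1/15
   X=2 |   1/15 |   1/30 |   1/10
0.4123 dits

Using the chain rule: H(X|Y) = H(X,Y) - H(Y)

First, compute H(X,Y) = 0.8796 dits

Marginal P(Y) = (3/10, 13/30, 4/15)
H(Y) = 0.4673 dits

H(X|Y) = H(X,Y) - H(Y) = 0.8796 - 0.4673 = 0.4123 dits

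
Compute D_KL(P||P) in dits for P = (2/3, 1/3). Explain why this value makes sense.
0.0000 dits

KL divergence satisfies the Gibbs inequality: D_KL(P||Q) ≥ 0 for all distributions P, Q.

D_KL(P||Q) = Σ p(x) log(p(x)/q(x))
Each term is p(x) × log_10(p(x)/p(x)) = p(x) × log_10(1) = 0, so the sum is 0.
D_KL(P||Q) = 0.0000 dits

When P = Q, the KL divergence is exactly 0, as there is no 'divergence' between identical distributions.

This non-negativity is a fundamental property: relative entropy cannot be negative because it measures how different Q is from P.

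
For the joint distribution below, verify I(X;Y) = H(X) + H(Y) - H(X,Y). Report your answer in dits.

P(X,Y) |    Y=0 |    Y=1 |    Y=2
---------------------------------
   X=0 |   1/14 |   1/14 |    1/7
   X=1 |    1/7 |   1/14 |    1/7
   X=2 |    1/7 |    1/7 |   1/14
I(X;Y) = 0.0186 dits

Mutual information has multiple equivalent forms:
- I(X;Y) = H(X) - H(X|Y)
- I(X;Y) = H(Y) - H(Y|X)
- I(X;Y) = H(X) + H(Y) - H(X,Y)

Computing all quantities:
H(X) = 0.4748, H(Y) = 0.4748, H(X,Y) = 0.9311
H(X|Y) = 0.4563, H(Y|X) = 0.4563

Verification:
H(X) - H(X|Y) = 0.4748 - 0.4563 = 0.0186
H(Y) - H(Y|X) = 0.4748 - 0.4563 = 0.0186
H(X) + H(Y) - H(X,Y) = 0.4748 + 0.4748 - 0.9311 = 0.0186

All forms give I(X;Y) = 0.0186 dits. ✓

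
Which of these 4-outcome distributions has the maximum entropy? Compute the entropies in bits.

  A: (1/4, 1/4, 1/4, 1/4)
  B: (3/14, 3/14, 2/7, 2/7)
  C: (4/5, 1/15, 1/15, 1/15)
A

For a discrete distribution over n outcomes, entropy is maximized by the uniform distribution.

Computing entropies:
H(A) = 2.0000 bits
H(B) = 1.9852 bits
H(C) = 1.0389 bits

The uniform distribution (where all probabilities equal 1/4) achieves the maximum entropy of log_2(4) = 2.0000 bits.

Distribution A has the highest entropy.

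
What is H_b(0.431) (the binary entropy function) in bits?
0.9862 bits

The binary entropy function is:
H(p) = -p log(p) - (1-p) log(1-p)

H(0.431) = -0.431 × log_2(0.431) - 0.569 × log_2(0.569)
H(0.431) = 0.9862 bits

Note: Binary entropy is maximized at p=0.5 (H=1 bit) and minimized at p=0 or p=1 (H=0).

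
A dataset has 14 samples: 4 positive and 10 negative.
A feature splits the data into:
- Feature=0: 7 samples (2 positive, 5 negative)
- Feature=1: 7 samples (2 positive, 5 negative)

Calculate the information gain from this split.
0.0000 bits

Information Gain = H(Y) - H(Y|Feature)

Before split:
P(positive) = 4/14 = 0.2857
H(Y) = 0.8631 bits

After split:
Feature=0: H = 0.8631 bits (weight = 7/14)
Feature=1: H = 0.8631 bits (weight = 7/14)
H(Y|Feature) = (7/14)×0.8631 + (7/14)×0.8631 = 0.8631 bits

Information Gain = 0.8631 - 0.8631 = 0.0000 bits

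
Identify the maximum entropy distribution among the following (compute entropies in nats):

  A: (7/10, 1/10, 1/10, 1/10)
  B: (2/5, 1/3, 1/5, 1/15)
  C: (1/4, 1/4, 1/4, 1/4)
C

For a discrete distribution over n outcomes, entropy is maximized by the uniform distribution.

Computing entropies:
H(A) = 0.9404 nats
H(B) = 1.2351 nats
H(C) = 1.3863 nats

The uniform distribution (where all probabilities equal 1/4) achieves the maximum entropy of log_e(4) = 1.3863 nats.

Distribution C has the highest entropy.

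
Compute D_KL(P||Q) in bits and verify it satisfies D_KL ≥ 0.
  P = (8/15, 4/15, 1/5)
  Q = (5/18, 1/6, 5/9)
0.3880 bits

KL divergence satisfies the Gibbs inequality: D_KL(P||Q) ≥ 0 for all distributions P, Q.

D_KL(P||Q) = Σ p(x) log(p(x)/q(x))
Term by term:
  x=0: 8/15 × log_2[(8/15)/(5/18)] = 0.5019
  x=1: 4/15 × log_2[(4/15)/(1/6)] = 0.1808
  x=2: 1/5 × log_2[(1/5)/(5/9)] = -0.2948
D_KL(P||Q) = 0.3880 bits

D_KL(P||Q) = 0.3880 ≥ 0 ✓

This non-negativity is a fundamental property: relative entropy cannot be negative because it measures how different Q is from P.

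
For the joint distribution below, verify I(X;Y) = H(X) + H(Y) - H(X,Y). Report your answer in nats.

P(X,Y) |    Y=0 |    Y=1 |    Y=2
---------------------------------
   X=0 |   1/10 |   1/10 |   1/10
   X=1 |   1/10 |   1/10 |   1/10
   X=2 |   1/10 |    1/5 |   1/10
I(X;Y) = 0.0138 nats

Mutual information has multiple equivalent forms:
- I(X;Y) = H(X) - H(X|Y)
- I(X;Y) = H(Y) - H(Y|X)
- I(X;Y) = H(X) + H(Y) - H(X,Y)

Computing all quantities:
H(X) = 1.0889, H(Y) = 1.0889, H(X,Y) = 2.1640
H(X|Y) = 1.0751, H(Y|X) = 1.0751

Verification:
H(X) - H(X|Y) = 1.0889 - 1.0751 = 0.0138
H(Y) - H(Y|X) = 1.0889 - 1.0751 = 0.0138
H(X) + H(Y) - H(X,Y) = 1.0889 + 1.0889 - 2.1640 = 0.0138

All forms give I(X;Y) = 0.0138 nats. ✓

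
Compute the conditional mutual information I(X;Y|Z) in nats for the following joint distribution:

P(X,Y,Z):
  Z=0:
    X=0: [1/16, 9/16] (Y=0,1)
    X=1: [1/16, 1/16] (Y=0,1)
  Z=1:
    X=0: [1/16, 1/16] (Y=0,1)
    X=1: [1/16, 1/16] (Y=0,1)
0.0481 nats

Conditional mutual information: I(X;Y|Z) = H(X|Z) + H(Y|Z) - H(X,Y|Z)

H(Z) = 0.5623
H(X,Z) = 1.0735 → H(X|Z) = 0.5112
H(Y,Z) = 1.0735 → H(Y|Z) = 0.5112
H(X,Y,Z) = 1.5366 → H(X,Y|Z) = 0.9743

I(X;Y|Z) = 0.5112 + 0.5112 - 0.9743 = 0.0481 nats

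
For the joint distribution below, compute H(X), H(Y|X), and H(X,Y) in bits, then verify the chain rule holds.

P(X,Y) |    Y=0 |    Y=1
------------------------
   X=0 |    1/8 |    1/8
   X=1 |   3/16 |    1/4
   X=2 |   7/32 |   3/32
H(X,Y) = 2.5026, H(X) = 1.5462, H(Y|X) = 0.9564 (all in bits)

Chain rule: H(X,Y) = H(X) + H(Y|X)

Left side — joint entropy directly:
H(X,Y) = -Σ p(x,y) log p(x,y) = 2.5026 bits

Right side — compute H(Y|X) from the conditional distributions:
P(X) = (1/4, 7/16, 5/16), so H(X) = 1.5462 bits
H(Y|X) = Σ_x P(X=x) · H(Y|X=x):
  P(Y|X=0) = (1/2, 1/2), H(Y|X=0) = 1.0000, weight P(X=0) = 1/4
  P(Y|X=1) = (3/7, 4/7), H(Y|X=1) = 0.9852, weight P(X=1) = 7/16
  P(Y|X=2) = (7/10, 3/10), H(Y|X=2) = 0.8813, weight P(X=2) = 5/16
H(Y|X) = 0.9564 bits

H(X) + H(Y|X) = 1.5462 + 0.9564 = 2.5026 bits

Both sides equal 2.5026 bits. ✓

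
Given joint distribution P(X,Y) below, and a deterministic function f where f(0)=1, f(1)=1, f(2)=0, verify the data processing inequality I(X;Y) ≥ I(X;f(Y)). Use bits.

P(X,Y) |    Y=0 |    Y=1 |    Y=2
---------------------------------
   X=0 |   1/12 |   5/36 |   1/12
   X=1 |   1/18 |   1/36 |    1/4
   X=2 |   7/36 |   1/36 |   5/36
I(X;Y) = 0.2136, I(X;f(Y)) = 0.1219, inequality holds: 0.2136 ≥ 0.1219

Data Processing Inequality: For any Markov chain X → Y → Z, we have I(X;Y) ≥ I(X;Z).

Here Z = f(Y) is a deterministic function of Y, forming X → Y → Z.

Original I(X;Y) = 0.2136 bits

After applying f:
P(X,Z) where Z=f(Y):
- P(X,Z=0) = P(X,Y=2)
- P(X,Z=1) = P(X,Y=0) + P(X,Y=1)

I(X;Z) = I(X;f(Y)) = 0.1219 bits

Verification: 0.2136 ≥ 0.1219 ✓

Information cannot be created by processing; the function f can only lose information about X.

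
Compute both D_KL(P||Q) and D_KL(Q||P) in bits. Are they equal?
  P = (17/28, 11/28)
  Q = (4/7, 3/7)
D_KL(P||Q) = 0.0038, D_KL(Q||P) = 0.0038

KL divergence is not symmetric: D_KL(P||Q) ≠ D_KL(Q||P) in general.

D_KL(P||Q) = 0.0038 bits
D_KL(Q||P) = 0.0038 bits

In this case they happen to be equal (to 4 decimal places).

This asymmetry is why KL divergence is not a true distance metric.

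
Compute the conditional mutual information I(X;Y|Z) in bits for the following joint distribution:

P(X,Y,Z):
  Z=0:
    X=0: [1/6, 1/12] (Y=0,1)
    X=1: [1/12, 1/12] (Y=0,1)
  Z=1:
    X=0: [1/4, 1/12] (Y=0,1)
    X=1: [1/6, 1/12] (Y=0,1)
0.0118 bits

Conditional mutual information: I(X;Y|Z) = H(X|Z) + H(Y|Z) - H(X,Y|Z)

H(Z) = 0.9799
H(X,Z) = 1.9591 → H(X|Z) = 0.9793
H(Y,Z) = 1.8879 → H(Y|Z) = 0.9080
H(X,Y,Z) = 2.8554 → H(X,Y|Z) = 1.8755

I(X;Y|Z) = 0.9793 + 0.9080 - 1.8755 = 0.0118 bits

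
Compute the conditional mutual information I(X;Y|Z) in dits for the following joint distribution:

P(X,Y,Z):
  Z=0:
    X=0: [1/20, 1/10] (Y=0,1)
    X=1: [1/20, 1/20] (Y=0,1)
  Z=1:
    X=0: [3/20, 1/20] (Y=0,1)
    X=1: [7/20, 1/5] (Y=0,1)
0.0034 dits

Conditional mutual information: I(X;Y|Z) = H(X|Z) + H(Y|Z) - H(X,Y|Z)

H(Z) = 0.2442
H(X,Z) = 0.5062 → H(X|Z) = 0.2620
H(Y,Z) = 0.5246 → H(Y|Z) = 0.2804
H(X,Y,Z) = 0.7832 → H(X,Y|Z) = 0.5389

I(X;Y|Z) = 0.2620 + 0.2804 - 0.5389 = 0.0034 dits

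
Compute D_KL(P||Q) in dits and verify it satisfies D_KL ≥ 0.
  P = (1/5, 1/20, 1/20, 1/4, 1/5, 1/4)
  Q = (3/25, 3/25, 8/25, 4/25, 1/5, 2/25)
0.1572 dits

KL divergence satisfies the Gibbs inequality: D_KL(P||Q) ≥ 0 for all distributions P, Q.

D_KL(P||Q) = Σ p(x) log(p(x)/q(x))
Term by term:
  x=0: 1/5 × log_10[(1/5)/(3/25)] = 0.0444
  x=1: 1/20 × log_10[(1/20)/(3/25)] = -0.0190
  x=2: 1/20 × log_10[(1/20)/(8/25)] = -0.0403
  x=3: 1/4 × log_10[(1/4)/(4/25)] = 0.0485
  x=4: 1/5 × log_10[(1/5)/(1/5)] = 0.0000
  x=5: 1/4 × log_10[(1/4)/(2/25)] = 0.1237
D_KL(P||Q) = 0.1572 dits

D_KL(P||Q) = 0.1572 ≥ 0 ✓

This non-negativity is a fundamental property: relative entropy cannot be negative because it measures how different Q is from P.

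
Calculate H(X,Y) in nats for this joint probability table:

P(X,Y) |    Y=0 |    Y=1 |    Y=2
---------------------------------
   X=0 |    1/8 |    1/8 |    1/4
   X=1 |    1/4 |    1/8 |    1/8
1.7329 nats

Joint entropy is H(X,Y) = -Σ_{x,y} p(x,y) log p(x,y).

Summing over all non-zero entries:
H(X,Y) = -[1/8·log_e(1/8) + 1/8·log_e(1/8) + 1/4·log_e(1/4) + 1/4·log_e(1/4) + 1/8·log_e(1/8) + 1/8·log_e(1/8)]
H(X,Y) = 1.7329 nats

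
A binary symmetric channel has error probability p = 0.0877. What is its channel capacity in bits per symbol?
0.5713 bits

For a binary symmetric channel (BSC) with error probability p:
Capacity C = 1 - H(p) bits per symbol

where H(p) = -p log₂(p) - (1-p) log₂(1-p) is the binary entropy function.

H(0.0877) = 0.4287 bits
C = 1 - 0.4287 = 0.5713 bits per symbol

This means we can reliably transmit up to 0.5713 bits of information per channel use.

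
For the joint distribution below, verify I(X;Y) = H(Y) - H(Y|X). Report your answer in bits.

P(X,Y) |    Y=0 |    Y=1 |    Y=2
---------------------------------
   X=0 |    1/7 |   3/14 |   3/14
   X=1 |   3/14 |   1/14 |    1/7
I(X;Y) = 0.0599 bits

Mutual information has multiple equivalent forms:
- I(X;Y) = H(X) - H(X|Y)
- I(X;Y) = H(Y) - H(Y|X)
- I(X;Y) = H(X) + H(Y) - H(X,Y)

Computing all quantities:
H(X) = 0.9852, H(Y) = 1.5774, H(X,Y) = 2.5027
H(X|Y) = 0.9253, H(Y|X) = 1.5175

Verification:
H(X) - H(X|Y) = 0.9852 - 0.9253 = 0.0599
H(Y) - H(Y|X) = 1.5774 - 1.5175 = 0.0599
H(X) + H(Y) - H(X,Y) = 0.9852 + 1.5774 - 2.5027 = 0.0599

All forms give I(X;Y) = 0.0599 bits. ✓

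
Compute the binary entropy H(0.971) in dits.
0.0570 dits

The binary entropy function is:
H(p) = -p log(p) - (1-p) log(1-p)

H(0.971) = -0.971 × log_10(0.971) - 0.029 × log_10(0.029)
H(0.971) = 0.0570 dits

Note: Binary entropy is maximized at p=0.5 (H=1 bit) and minimized at p=0 or p=1 (H=0).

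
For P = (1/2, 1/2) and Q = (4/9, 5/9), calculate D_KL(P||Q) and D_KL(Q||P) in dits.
D_KL(P||Q) = 0.0027, D_KL(Q||P) = 0.0027

KL divergence is not symmetric: D_KL(P||Q) ≠ D_KL(Q||P) in general.

D_KL(P||Q) = 0.0027 dits
D_KL(Q||P) = 0.0027 dits

In this case they happen to be equal (to 4 decimal places).

This asymmetry is why KL divergence is not a true distance metric.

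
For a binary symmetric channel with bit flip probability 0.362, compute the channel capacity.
0.0557 bits

For a binary symmetric channel (BSC) with error probability p:
Capacity C = 1 - H(p) bits per symbol

where H(p) = -p log₂(p) - (1-p) log₂(1-p) is the binary entropy function.

H(0.362) = 0.9443 bits
C = 1 - 0.9443 = 0.0557 bits per symbol

This means we can reliably transmit up to 0.0557 bits of information per channel use.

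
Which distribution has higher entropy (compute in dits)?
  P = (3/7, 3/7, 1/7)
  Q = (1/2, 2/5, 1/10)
P

Computing entropies in dits:
H(P) = 0.4361
H(Q) = 0.4097

Distribution P has higher entropy.

Intuition: The distribution closer to uniform (more spread out) has higher entropy.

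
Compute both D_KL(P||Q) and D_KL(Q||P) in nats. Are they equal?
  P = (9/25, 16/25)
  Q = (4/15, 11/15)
D_KL(P||Q) = 0.0209, D_KL(Q||P) = 0.0198

KL divergence is not symmetric: D_KL(P||Q) ≠ D_KL(Q||P) in general.

D_KL(P||Q) = 0.0209 nats
D_KL(Q||P) = 0.0198 nats

No, they are not equal!

This asymmetry is why KL divergence is not a true distance metric.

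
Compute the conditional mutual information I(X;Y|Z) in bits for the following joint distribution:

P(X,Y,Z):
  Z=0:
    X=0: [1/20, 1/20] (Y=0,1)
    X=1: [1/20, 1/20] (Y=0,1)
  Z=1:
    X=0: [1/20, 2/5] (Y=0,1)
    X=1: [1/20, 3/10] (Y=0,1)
0.0013 bits

Conditional mutual information: I(X;Y|Z) = H(X|Z) + H(Y|Z) - H(X,Y|Z)

H(Z) = 0.7219
H(X,Z) = 1.7129 → H(X|Z) = 0.9910
H(Y,Z) = 1.3568 → H(Y|Z) = 0.6349
H(X,Y,Z) = 2.3464 → H(X,Y|Z) = 1.6245

I(X;Y|Z) = 0.9910 + 0.6349 - 1.6245 = 0.0013 bits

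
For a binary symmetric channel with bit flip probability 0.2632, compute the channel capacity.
0.1685 bits

For a binary symmetric channel (BSC) with error probability p:
Capacity C = 1 - H(p) bits per symbol

where H(p) = -p log₂(p) - (1-p) log₂(1-p) is the binary entropy function.

H(0.2632) = 0.8315 bits
C = 1 - 0.8315 = 0.1685 bits per symbol

This means we can reliably transmit up to 0.1685 bits of information per channel use.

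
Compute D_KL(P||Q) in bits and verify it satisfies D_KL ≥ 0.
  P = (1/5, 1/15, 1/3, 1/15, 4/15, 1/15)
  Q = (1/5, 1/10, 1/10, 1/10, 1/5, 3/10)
0.4670 bits

KL divergence satisfies the Gibbs inequality: D_KL(P||Q) ≥ 0 for all distributions P, Q.

D_KL(P||Q) = Σ p(x) log(p(x)/q(x))
Term by term:
  x=0: 1/5 × log_2[(1/5)/(1/5)] = 0.0000
  x=1: 1/15 × log_2[(1/15)/(1/10)] = -0.0390
  x=2: 1/3 × log_2[(1/3)/(1/10)] = 0.5790
  x=3: 1/15 × log_2[(1/15)/(1/10)] = -0.0390
  x=4: 4/15 × log_2[(4/15)/(1/5)] = 0.1107
  x=5: 1/15 × log_2[(1/15)/(3/10)] = -0.1447
D_KL(P||Q) = 0.4670 bits

D_KL(P||Q) = 0.4670 ≥ 0 ✓

This non-negativity is a fundamental property: relative entropy cannot be negative because it measures how different Q is from P.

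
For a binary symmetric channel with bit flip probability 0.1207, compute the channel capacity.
0.4686 bits

For a binary symmetric channel (BSC) with error probability p:
Capacity C = 1 - H(p) bits per symbol

where H(p) = -p log₂(p) - (1-p) log₂(1-p) is the binary entropy function.

H(0.1207) = 0.5314 bits
C = 1 - 0.5314 = 0.4686 bits per symbol

This means we can reliably transmit up to 0.4686 bits of information per channel use.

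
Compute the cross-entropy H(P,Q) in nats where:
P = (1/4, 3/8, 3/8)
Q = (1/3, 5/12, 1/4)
1.1228 nats

Cross-entropy: H(P,Q) = -Σ p(x) log q(x)

Alternatively: H(P,Q) = H(P) + D_KL(P||Q)
H(P) = 1.0822 nats
D_KL(P||Q) = 0.0406 nats

H(P,Q) = 1.0822 + 0.0406 = 1.1228 nats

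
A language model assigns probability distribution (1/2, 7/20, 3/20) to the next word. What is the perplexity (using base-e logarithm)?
2.7144

Perplexity is e^H (or exp(H) for natural log).

First, H = -Σ p log p = 0.9986 nats
Perplexity = e^0.9986 = 2.7144

Interpretation: The model's uncertainty is equivalent to choosing uniformly among 2.7 options.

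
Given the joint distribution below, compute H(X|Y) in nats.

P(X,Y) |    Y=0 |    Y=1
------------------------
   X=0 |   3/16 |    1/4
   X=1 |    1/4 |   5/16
0.6852 nats

Using the chain rule: H(X|Y) = H(X,Y) - H(Y)

First, compute H(X,Y) = 1.3705 nats

Marginal P(Y) = (7/16, 9/16)
H(Y) = 0.6853 nats

H(X|Y) = H(X,Y) - H(Y) = 1.3705 - 0.6853 = 0.6852 nats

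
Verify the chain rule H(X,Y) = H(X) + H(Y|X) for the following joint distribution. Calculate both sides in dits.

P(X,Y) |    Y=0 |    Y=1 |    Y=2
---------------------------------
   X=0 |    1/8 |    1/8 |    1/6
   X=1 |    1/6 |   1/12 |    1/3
H(X,Y) = 0.7341, H(X) = 0.2950, H(Y|X) = 0.4392 (all in dits)

Chain rule: H(X,Y) = H(X) + H(Y|X)

Left side — joint entropy directly:
H(X,Y) = -Σ p(x,y) log p(x,y) = 0.7341 dits

Right side — compute H(Y|X) from the conditional distributions:
P(X) = (5/12, 7/12), so H(X) = 0.2950 dits
H(Y|X) = Σ_x P(X=x) · H(Y|X=x):
  P(Y|X=0) = (3/10, 3/10, 2/5), H(Y|X=0) = 0.4729, weight P(X=0) = 5/12
  P(Y|X=1) = (2/7, 1/7, 4/7), H(Y|X=1) = 0.4151, weight P(X=1) = 7/12
H(Y|X) = 0.4392 dits

H(X) + H(Y|X) = 0.2950 + 0.4392 = 0.7341 dits

Both sides equal 0.7341 dits. ✓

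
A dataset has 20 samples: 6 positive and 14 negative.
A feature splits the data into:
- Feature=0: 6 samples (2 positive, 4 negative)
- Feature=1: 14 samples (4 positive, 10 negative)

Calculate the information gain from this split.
0.0016 bits

Information Gain = H(Y) - H(Y|Feature)

Before split:
P(positive) = 6/20 = 0.3000
H(Y) = 0.8813 bits

After split:
Feature=0: H = 0.9183 bits (weight = 6/20)
Feature=1: H = 0.8631 bits (weight = 14/20)
H(Y|Feature) = (6/20)×0.9183 + (14/20)×0.8631 = 0.8797 bits

Information Gain = 0.8813 - 0.8797 = 0.0016 bits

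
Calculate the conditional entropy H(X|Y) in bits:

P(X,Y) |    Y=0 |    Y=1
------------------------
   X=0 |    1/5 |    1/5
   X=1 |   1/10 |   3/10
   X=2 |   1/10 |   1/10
1.4755 bits

Using the chain rule: H(X|Y) = H(X,Y) - H(Y)

First, compute H(X,Y) = 2.4464 bits

Marginal P(Y) = (2/5, 3/5)
H(Y) = 0.9710 bits

H(X|Y) = H(X,Y) - H(Y) = 2.4464 - 0.9710 = 1.4755 bits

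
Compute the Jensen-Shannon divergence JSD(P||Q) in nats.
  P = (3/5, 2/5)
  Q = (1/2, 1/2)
0.0051 nats

Jensen-Shannon divergence is:
JSD(P||Q) = 0.5 × D_KL(P||M) + 0.5 × D_KL(Q||M)
where M = 0.5 × (P + Q) is the mixture distribution.

M = 0.5 × (3/5, 2/5) + 0.5 × (1/2, 1/2) = (11/20, 9/20)

D_KL(P||M) = 0.0051 nats
D_KL(Q||M) = 0.0050 nats

JSD(P||Q) = 0.5 × 0.0051 + 0.5 × 0.0050 = 0.0051 nats

Unlike KL divergence, JSD is symmetric and bounded: 0 ≤ JSD ≤ log(2).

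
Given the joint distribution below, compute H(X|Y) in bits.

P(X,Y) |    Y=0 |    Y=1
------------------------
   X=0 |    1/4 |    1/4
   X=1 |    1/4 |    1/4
1.0000 bits

Using the chain rule: H(X|Y) = H(X,Y) - H(Y)

First, compute H(X,Y) = 2.0000 bits

Marginal P(Y) = (1/2, 1/2)
H(Y) = 1.0000 bits

H(X|Y) = H(X,Y) - H(Y) = 2.0000 - 1.0000 = 1.0000 bits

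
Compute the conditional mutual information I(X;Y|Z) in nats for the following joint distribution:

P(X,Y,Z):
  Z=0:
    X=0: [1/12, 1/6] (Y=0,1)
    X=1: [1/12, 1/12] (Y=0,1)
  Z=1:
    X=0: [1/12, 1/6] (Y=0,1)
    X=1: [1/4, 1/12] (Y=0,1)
0.0576 nats

Conditional mutual information: I(X;Y|Z) = H(X|Z) + H(Y|Z) - H(X,Y|Z)

H(Z) = 0.6792
H(X,Z) = 1.3580 → H(X|Z) = 0.6788
H(Y,Z) = 1.3580 → H(Y|Z) = 0.6788
H(X,Y,Z) = 1.9792 → H(X,Y|Z) = 1.3000

I(X;Y|Z) = 0.6788 + 0.6788 - 1.3000 = 0.0576 nats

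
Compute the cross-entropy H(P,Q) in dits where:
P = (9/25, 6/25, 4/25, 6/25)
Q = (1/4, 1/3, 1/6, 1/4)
0.6002 dits

Cross-entropy: H(P,Q) = -Σ p(x) log q(x)

Alternatively: H(P,Q) = H(P) + D_KL(P||Q)
H(P) = 0.5846 dits
D_KL(P||Q) = 0.0157 dits

H(P,Q) = 0.5846 + 0.0157 = 0.6002 dits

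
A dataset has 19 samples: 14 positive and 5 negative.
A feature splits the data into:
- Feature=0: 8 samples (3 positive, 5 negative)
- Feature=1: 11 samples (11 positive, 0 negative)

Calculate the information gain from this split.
0.4296 bits

Information Gain = H(Y) - H(Y|Feature)

Before split:
P(positive) = 14/19 = 0.7368
H(Y) = 0.8315 bits

After split:
Feature=0: H = 0.9544 bits (weight = 8/19)
Feature=1: H = 0.0000 bits (weight = 11/19)
H(Y|Feature) = (8/19)×0.9544 + (11/19)×0.0000 = 0.4019 bits

Information Gain = 0.8315 - 0.4019 = 0.4296 bits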